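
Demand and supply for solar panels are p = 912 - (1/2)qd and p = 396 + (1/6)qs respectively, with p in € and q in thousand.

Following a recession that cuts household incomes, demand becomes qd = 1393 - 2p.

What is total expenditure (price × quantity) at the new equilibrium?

Before the shock: 1824 - 2p = 6p - 2376 ⇒ 4200 = 8p ⇒ p = 525, q = 774.
After the shift, demand is qd = 1393 - 2p and supply is qs = 6p - 2376.
Setting them equal: 1393 - 2p = 6p - 2376 → 3769 = 8p, so p = 471.125 and q = 450.75.
New expenditure = 471.125 × 450.75 = 212359.59375.

212359.59375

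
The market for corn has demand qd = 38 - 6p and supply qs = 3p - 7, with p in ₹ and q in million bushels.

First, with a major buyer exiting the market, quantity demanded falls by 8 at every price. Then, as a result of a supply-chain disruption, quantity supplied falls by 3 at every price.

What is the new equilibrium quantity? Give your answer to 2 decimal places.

3.33

Solve the original market: 38 - 6p = 3p - 7, hence p = 5 and q = 8.
The shock moves the curves to qd = 30 - 6p and qs = 3p - 10.
Clearing the new market: 30 - 6p = 3p - 10, so p = 40/9 ≈ 4.4444 and q = 10/3 ≈ 3.3333.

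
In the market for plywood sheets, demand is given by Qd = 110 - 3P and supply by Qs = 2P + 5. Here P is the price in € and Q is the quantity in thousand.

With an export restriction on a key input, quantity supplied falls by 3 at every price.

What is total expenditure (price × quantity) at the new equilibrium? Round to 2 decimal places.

976.32

Initially, 110 - 3P = 2P + 5, so 105 = 5P and P = 21, Q = 47.
After the shift, demand is Qd = 110 - 3P and supply is Qs = 2P + 2.
Setting them equal: 110 - 3P = 2P + 2 → 108 = 5P, so P = 21.6 and Q = 45.2.
New expenditure = 21.6 × 45.2 = 976.32.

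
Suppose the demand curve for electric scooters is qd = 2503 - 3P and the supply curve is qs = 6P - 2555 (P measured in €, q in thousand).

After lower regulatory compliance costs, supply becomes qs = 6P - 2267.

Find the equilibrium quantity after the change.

913

Before the shock: 2503 - 3P = 6P - 2555 ⇒ 5058 = 9P ⇒ P = 562, q = 817.
The shock moves the curves to qd = 2503 - 3P and qs = 6P - 2267.
Clearing the new market: 2503 - 3P = 6P - 2267, so P = 530 and q = 913.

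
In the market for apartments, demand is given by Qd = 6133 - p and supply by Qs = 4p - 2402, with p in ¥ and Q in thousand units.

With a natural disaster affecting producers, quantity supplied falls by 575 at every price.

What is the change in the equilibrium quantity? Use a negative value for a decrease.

Solve the original market: 6133 - p = 4p - 2402, hence p = 1707 and Q = 4426.
The new curves are Qd = 6133 - p (demand) and Qs = 4p - 2977 (supply).
Equate the new curves: 6133 - p = 4p - 2977, giving 9110 = 5p, p = 1822, Q = 4311.
ΔQ = 4311 − 4426 = -115.

-115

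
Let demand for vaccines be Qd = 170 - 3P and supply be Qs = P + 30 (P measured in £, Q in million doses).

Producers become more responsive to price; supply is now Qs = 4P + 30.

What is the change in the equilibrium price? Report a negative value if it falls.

-15

Before the shock: 170 - 3P = P + 30 ⇒ 140 = 4P ⇒ P = 35, Q = 65.
After the shift, demand is Qd = 170 - 3P and supply is Qs = 4P + 30.
Equate the new curves: 170 - 3P = 4P + 30, giving 140 = 7P, P = 20, Q = 110.
ΔP = 20 − 35 = -15.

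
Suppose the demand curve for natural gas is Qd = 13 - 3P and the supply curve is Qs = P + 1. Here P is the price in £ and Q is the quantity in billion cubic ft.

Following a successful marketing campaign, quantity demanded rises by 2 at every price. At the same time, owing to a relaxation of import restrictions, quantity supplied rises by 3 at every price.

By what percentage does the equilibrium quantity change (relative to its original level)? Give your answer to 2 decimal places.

Before the shock: 13 - 3P = P + 1 ⇒ 12 = 4P ⇒ P = 3, Q = 4.
With the change applied: demand Qd = 15 - 3P, supply Qs = P + 4.
Equate the new curves: 15 - 3P = P + 4, giving 11 = 4P, P = 2.75, Q = 6.75.
%ΔQ = (6.75 − 4) / 4 × 100 = +68.75%.

+68.75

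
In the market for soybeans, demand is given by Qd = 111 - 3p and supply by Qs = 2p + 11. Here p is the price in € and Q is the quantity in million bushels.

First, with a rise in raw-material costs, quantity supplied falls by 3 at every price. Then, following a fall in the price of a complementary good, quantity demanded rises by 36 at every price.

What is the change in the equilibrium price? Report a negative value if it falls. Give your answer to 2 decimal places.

Before the shock: 111 - 3p = 2p + 11 ⇒ 100 = 5p ⇒ p = 20, Q = 51.
The shock moves the curves to Qd = 147 - 3p and Qs = 2p + 8.
Equate the new curves: 147 - 3p = 2p + 8, giving 139 = 5p, p = 27.8, Q = 63.6.
Δp = 27.8 − 20 = +7.80.

+7.80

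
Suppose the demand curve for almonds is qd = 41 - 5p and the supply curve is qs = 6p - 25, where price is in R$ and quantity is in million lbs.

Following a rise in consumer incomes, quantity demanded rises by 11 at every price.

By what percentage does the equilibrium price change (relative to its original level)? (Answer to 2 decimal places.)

+16.67

Initially, 41 - 5p = 6p - 25, so 66 = 11p and p = 6, q = 11.
After the shift, demand is qd = 52 - 5p and supply is qs = 6p - 25.
Equate the new curves: 52 - 5p = 6p - 25, giving 77 = 11p, p = 7, q = 17.
%Δp = (7 − 6) / 6 × 100 = +16.67%.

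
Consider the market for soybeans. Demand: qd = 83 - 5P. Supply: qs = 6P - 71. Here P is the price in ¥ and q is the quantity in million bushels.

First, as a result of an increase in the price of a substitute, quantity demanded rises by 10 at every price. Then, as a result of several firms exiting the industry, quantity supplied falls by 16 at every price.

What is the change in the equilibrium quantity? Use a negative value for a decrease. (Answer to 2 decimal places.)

Solve the original market: 83 - 5P = 6P - 71, hence P = 14 and q = 13.
The new curves are qd = 93 - 5P (demand) and qs = 6P - 87 (supply).
New equilibrium: 93 - 5P = 6P - 87 ⇒ 180 = 11P ⇒ P = 180/11 ≈ 16.3636, q = 123/11 ≈ 11.1818.
Δq = 11.1818 − 13 = -1.82.

-1.82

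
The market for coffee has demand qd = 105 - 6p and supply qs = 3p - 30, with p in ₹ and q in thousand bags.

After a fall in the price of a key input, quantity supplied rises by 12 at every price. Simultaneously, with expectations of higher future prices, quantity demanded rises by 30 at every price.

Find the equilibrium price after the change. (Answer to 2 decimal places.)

Original equilibrium: 105 - 6p = 3p - 30 gives 135 = 9p, so p = 15 and q = 15.
The new curves are qd = 135 - 6p (demand) and qs = 3p - 18 (supply).
Equate the new curves: 135 - 6p = 3p - 18, giving 153 = 9p, p = 17, q = 33.

17.00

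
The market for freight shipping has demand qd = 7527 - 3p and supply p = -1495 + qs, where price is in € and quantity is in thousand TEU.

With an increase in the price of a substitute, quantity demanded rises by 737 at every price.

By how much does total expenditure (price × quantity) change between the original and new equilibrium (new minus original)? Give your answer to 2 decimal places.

Before the shock: 7527 - 3p = p + 1495 ⇒ 6032 = 4p ⇒ p = 1508, q = 3003.
The shock moves the curves to qd = 8264 - 3p and qs = p + 1495.
Setting them equal: 8264 - 3p = p + 1495 → 6769 = 4p, so p = 1692.25 and q = 3187.25.
Expenditure moves from 1508×3003 = 4528524 to 1692.25×3187.25 = 5393623.8125; change = +865099.81.

+865099.81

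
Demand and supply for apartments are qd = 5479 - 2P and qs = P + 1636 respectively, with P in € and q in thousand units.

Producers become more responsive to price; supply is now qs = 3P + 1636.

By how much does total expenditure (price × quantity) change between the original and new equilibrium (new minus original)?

-707009.52

Solve the original market: 5479 - 2P = P + 1636, hence P = 1281 and q = 2917.
With the change applied: demand qd = 5479 - 2P, supply qs = 3P + 1636.
Equate the new curves: 5479 - 2P = 3P + 1636, giving 3843 = 5P, P = 768.6, q = 3941.8.
Expenditure moves from 1281×2917 = 3736677 to 768.6×3941.8 = 3029667.48; change = -707009.52.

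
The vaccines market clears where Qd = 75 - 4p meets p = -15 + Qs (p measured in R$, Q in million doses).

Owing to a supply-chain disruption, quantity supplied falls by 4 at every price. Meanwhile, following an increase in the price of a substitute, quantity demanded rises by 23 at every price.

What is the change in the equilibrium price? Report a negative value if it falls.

+5.4

Before the shock: 75 - 4p = p + 15 ⇒ 60 = 5p ⇒ p = 12, Q = 27.
The new curves are Qd = 98 - 4p (demand) and Qs = p + 11 (supply).
Setting them equal: 98 - 4p = p + 11 → 87 = 5p, so p = 17.4 and Q = 28.4.
Δp = 17.4 − 12 = +5.4.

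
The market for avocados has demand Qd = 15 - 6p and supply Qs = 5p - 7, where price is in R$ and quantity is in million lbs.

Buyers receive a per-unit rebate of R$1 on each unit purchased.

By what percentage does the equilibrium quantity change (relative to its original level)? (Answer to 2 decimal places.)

Solve the original market: 15 - 6p = 5p - 7, hence p = 2 and Q = 3.
Since buyers' out-of-pocket price is the market price minus the rebate, the effective demand curve becomes Qd = 21 - 6p.
New equilibrium: 21 - 6p = 5p - 7 ⇒ 28 = 11p ⇒ p = 28/11 ≈ 2.5455, Q = 63/11 ≈ 5.7273.
%ΔQ = (5.7273 − 3) / 3 × 100 = +90.91%.

+90.91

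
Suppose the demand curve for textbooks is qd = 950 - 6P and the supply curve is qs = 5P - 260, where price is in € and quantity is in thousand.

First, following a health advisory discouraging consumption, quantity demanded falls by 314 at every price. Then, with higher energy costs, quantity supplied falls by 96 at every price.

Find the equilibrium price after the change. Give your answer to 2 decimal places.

90.18

Solve the original market: 950 - 6P = 5P - 260, hence P = 110 and q = 290.
The shock moves the curves to qd = 636 - 6P and qs = 5P - 356.
New equilibrium: 636 - 6P = 5P - 356 ⇒ 992 = 11P ⇒ P = 992/11 ≈ 90.1818, q = 1044/11 ≈ 94.9091.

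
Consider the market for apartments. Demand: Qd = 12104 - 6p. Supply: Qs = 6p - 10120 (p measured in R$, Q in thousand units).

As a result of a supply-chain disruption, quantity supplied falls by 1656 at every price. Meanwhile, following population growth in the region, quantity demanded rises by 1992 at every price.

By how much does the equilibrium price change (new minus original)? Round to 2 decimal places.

+304.00

Original equilibrium: 12104 - 6p = 6p - 10120 gives 22224 = 12p, so p = 1852 and Q = 992.
The new curves are Qd = 14096 - 6p (demand) and Qs = 6p - 11776 (supply).
New equilibrium: 14096 - 6p = 6p - 11776 ⇒ 25872 = 12p ⇒ p = 2156, Q = 1160.
Δp = 2156 − 1852 = +304.00.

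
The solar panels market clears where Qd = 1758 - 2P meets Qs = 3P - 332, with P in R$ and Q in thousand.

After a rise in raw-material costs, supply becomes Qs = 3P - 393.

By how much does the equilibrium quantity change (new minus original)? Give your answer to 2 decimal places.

Solve the original market: 1758 - 2P = 3P - 332, hence P = 418 and Q = 922.
The new curves are Qd = 1758 - 2P (demand) and Qs = 3P - 393 (supply).
Equate the new curves: 1758 - 2P = 3P - 393, giving 2151 = 5P, P = 430.2, Q = 897.6.
ΔQ = 897.6 − 922 = -24.40.

-24.40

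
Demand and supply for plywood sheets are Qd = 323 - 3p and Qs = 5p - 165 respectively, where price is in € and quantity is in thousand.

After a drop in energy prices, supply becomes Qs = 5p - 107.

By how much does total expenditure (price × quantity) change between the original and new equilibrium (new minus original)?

+154.0625

Initially, 323 - 3p = 5p - 165, so 488 = 8p and p = 61, Q = 140.
With the change applied: demand Qd = 323 - 3p, supply Qs = 5p - 107.
Equate the new curves: 323 - 3p = 5p - 107, giving 430 = 8p, p = 53.75, Q = 161.75.
Expenditure moves from 61×140 = 8540 to 53.75×161.75 = 8694.0625; change = +154.0625.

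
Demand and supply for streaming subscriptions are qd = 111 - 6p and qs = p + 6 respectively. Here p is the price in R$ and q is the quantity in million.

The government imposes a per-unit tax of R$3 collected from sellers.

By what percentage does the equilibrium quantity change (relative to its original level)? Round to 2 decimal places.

Original equilibrium: 111 - 6p = p + 6 gives 105 = 7p, so p = 15 and q = 21.
Since sellers keep the price net of the tax, the effective supply curve becomes qs = p + 3.
Clearing the new market: 111 - 6p = p + 3, so p = 108/7 ≈ 15.4286 and q = 129/7 ≈ 18.4286.
%Δq = (18.4286 − 21) / 21 × 100 = -12.24%.

-12.24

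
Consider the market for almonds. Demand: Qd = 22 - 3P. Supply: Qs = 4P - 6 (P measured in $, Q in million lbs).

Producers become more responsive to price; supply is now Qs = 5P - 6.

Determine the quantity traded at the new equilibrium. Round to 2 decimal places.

11.50

Initially, 22 - 3P = 4P - 6, so 28 = 7P and P = 4, Q = 10.
The new curves are Qd = 22 - 3P (demand) and Qs = 5P - 6 (supply).
New equilibrium: 22 - 3P = 5P - 6 ⇒ 28 = 8P ⇒ P = 3.5, Q = 11.5.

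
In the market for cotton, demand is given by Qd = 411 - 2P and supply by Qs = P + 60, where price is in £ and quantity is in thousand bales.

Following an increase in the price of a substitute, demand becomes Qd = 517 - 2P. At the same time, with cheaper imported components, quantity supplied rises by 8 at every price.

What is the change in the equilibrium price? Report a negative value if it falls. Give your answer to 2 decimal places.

Original equilibrium: 411 - 2P = P + 60 gives 351 = 3P, so P = 117 and Q = 177.
The new curves are Qd = 517 - 2P (demand) and Qs = P + 68 (supply).
Clearing the new market: 517 - 2P = P + 68, so P = 449/3 ≈ 149.6667 and Q = 653/3 ≈ 217.6667.
ΔP = 149.6667 − 117 = +32.67.

+32.67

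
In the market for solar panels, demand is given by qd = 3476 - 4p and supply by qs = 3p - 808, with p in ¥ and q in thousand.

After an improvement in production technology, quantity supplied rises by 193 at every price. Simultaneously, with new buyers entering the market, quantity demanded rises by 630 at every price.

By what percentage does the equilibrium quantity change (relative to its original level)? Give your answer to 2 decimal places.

+36.99

Solve the original market: 3476 - 4p = 3p - 808, hence p = 612 and q = 1028.
The new curves are qd = 4106 - 4p (demand) and qs = 3p - 615 (supply).
New equilibrium: 4106 - 4p = 3p - 615 ⇒ 4721 = 7p ⇒ p = 4721/7 ≈ 674.4286, q = 9858/7 ≈ 1408.2857.
%Δq = (1408.2857 − 1028) / 1028 × 100 = +36.99%.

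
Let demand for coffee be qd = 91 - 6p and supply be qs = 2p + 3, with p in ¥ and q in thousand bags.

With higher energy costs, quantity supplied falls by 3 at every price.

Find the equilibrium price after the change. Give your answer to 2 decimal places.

11.38

Before the shock: 91 - 6p = 2p + 3 ⇒ 88 = 8p ⇒ p = 11, q = 25.
After the shift, demand is qd = 91 - 6p and supply is qs = 2p.
Setting them equal: 91 - 6p = 2p → 91 = 8p, so p = 11.375 and q = 22.75.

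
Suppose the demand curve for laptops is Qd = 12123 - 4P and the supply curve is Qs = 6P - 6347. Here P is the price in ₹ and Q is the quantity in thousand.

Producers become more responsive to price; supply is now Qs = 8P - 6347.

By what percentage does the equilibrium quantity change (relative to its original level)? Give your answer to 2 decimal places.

+26.00

Before the shock: 12123 - 4P = 6P - 6347 ⇒ 18470 = 10P ⇒ P = 1847, Q = 4735.
With the change applied: demand Qd = 12123 - 4P, supply Qs = 8P - 6347.
Setting them equal: 12123 - 4P = 8P - 6347 → 18470 = 12P, so P = 9235/6 ≈ 1539.1667 and Q = 17899/3 ≈ 5966.3333.
%ΔQ = (5966.3333 − 4735) / 4735 × 100 = +26.00%.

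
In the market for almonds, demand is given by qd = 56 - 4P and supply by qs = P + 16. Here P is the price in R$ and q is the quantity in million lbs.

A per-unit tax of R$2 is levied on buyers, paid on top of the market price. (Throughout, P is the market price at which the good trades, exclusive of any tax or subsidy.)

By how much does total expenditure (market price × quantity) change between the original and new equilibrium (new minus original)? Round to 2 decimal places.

-48.64

Solve the original market: 56 - 4P = P + 16, hence P = 8 and q = 24.
Since buyers pay the price plus the tax, the effective demand curve becomes qd = 48 - 4P.
New equilibrium: 48 - 4P = P + 16 ⇒ 32 = 5P ⇒ P = 6.4, q = 22.4.
Expenditure moves from 8×24 = 192 to 6.4×22.4 = 143.36; change = -48.64.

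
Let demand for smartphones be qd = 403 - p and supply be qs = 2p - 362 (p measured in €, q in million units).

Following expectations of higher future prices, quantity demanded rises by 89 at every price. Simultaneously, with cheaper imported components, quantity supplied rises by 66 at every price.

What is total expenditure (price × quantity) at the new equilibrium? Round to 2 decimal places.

Solve the original market: 403 - p = 2p - 362, hence p = 255 and q = 148.
The shock moves the curves to qd = 492 - p and qs = 2p - 296.
Setting them equal: 492 - p = 2p - 296 → 788 = 3p, so p = 788/3 ≈ 262.6667 and q = 688/3 ≈ 229.3333.
New expenditure = 262.6667 × 229.3333 = 60238.22.

60238.22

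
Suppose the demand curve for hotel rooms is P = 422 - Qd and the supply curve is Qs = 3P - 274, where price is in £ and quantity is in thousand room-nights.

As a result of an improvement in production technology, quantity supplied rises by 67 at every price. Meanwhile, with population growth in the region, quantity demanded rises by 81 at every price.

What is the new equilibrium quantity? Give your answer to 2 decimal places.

Solve the original market: 422 - P = 3P - 274, hence P = 174 and Q = 248.
The new curves are Qd = 503 - P (demand) and Qs = 3P - 207 (supply).
Clearing the new market: 503 - P = 3P - 207, so P = 177.5 and Q = 325.5.

325.50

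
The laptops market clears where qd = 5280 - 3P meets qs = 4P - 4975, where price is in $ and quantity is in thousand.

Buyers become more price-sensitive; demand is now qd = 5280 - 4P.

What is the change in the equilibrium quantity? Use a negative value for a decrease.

Initially, 5280 - 3P = 4P - 4975, so 10255 = 7P and P = 1465, q = 885.
With the change applied: demand qd = 5280 - 4P, supply qs = 4P - 4975.
Clearing the new market: 5280 - 4P = 4P - 4975, so P = 1281.875 and q = 152.5.
Δq = 152.5 − 885 = -732.5.

-732.5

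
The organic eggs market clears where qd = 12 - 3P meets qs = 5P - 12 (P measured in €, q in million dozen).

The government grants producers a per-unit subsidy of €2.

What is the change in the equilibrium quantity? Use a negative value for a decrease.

+3.75

Initially, 12 - 3P = 5P - 12, so 24 = 8P and P = 3, q = 3.
Since sellers receive the price plus the subsidy, the effective supply curve becomes qs = 5P - 2.
New equilibrium: 12 - 3P = 5P - 2 ⇒ 14 = 8P ⇒ P = 1.75, q = 6.75.
Δq = 6.75 − 3 = +3.75.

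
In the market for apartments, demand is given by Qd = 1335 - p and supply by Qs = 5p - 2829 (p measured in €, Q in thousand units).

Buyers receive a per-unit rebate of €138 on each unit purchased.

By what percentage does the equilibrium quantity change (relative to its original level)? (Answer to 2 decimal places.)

+17.94

Before the shock: 1335 - p = 5p - 2829 ⇒ 4164 = 6p ⇒ p = 694, Q = 641.
Since buyers' out-of-pocket price is the market price minus the rebate, the effective demand curve becomes Qd = 1473 - p.
Setting them equal: 1473 - p = 5p - 2829 → 4302 = 6p, so p = 717 and Q = 756.
%ΔQ = (756 − 641) / 641 × 100 = +17.94%.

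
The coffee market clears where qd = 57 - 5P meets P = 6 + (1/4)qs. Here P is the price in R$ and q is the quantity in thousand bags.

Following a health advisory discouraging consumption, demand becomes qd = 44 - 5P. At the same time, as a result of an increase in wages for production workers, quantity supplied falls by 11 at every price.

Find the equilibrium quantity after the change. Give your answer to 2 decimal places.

0.11

Before the shock: 57 - 5P = 4P - 24 ⇒ 81 = 9P ⇒ P = 9, q = 12.
The new curves are qd = 44 - 5P (demand) and qs = 4P - 35 (supply).
Clearing the new market: 44 - 5P = 4P - 35, so P = 79/9 ≈ 8.7778 and q = 1/9 ≈ 0.1111.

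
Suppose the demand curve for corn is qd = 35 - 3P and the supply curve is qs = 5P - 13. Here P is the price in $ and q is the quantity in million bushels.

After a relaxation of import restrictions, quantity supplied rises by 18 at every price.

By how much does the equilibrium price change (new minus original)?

-2.25

Before the shock: 35 - 3P = 5P - 13 ⇒ 48 = 8P ⇒ P = 6, q = 17.
After the shift, demand is qd = 35 - 3P and supply is qs = 5P + 5.
Setting them equal: 35 - 3P = 5P + 5 → 30 = 8P, so P = 3.75 and q = 23.75.
ΔP = 3.75 − 6 = -2.25.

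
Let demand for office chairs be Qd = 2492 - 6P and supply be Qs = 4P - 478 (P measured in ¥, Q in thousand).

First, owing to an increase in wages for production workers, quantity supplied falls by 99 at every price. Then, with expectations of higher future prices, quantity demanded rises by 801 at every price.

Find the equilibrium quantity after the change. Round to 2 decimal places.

971.00

Before the shock: 2492 - 6P = 4P - 478 ⇒ 2970 = 10P ⇒ P = 297, Q = 710.
After the shift, demand is Qd = 3293 - 6P and supply is Qs = 4P - 577.
Setting them equal: 3293 - 6P = 4P - 577 → 3870 = 10P, so P = 387 and Q = 971.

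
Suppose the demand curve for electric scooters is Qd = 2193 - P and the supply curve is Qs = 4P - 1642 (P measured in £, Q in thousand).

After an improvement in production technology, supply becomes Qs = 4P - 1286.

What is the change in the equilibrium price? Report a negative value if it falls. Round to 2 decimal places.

-71.20

Initially, 2193 - P = 4P - 1642, so 3835 = 5P and P = 767, Q = 1426.
The new curves are Qd = 2193 - P (demand) and Qs = 4P - 1286 (supply).
Clearing the new market: 2193 - P = 4P - 1286, so P = 695.8 and Q = 1497.2.
ΔP = 695.8 − 767 = -71.20.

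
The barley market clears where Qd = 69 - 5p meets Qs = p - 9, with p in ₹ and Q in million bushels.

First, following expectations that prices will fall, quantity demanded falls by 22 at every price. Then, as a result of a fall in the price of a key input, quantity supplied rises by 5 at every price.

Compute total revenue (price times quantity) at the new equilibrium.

Original equilibrium: 69 - 5p = p - 9 gives 78 = 6p, so p = 13 and Q = 4.
With the change applied: demand Qd = 47 - 5p, supply Qs = p - 4.
Clearing the new market: 47 - 5p = p - 4, so p = 8.5 and Q = 4.5.
New expenditure = 8.5 × 4.5 = 38.25.

38.25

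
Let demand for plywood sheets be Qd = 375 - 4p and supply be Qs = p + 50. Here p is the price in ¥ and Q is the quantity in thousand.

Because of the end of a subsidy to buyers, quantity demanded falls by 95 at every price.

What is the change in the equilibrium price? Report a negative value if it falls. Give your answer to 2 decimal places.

-19.00

Original equilibrium: 375 - 4p = p + 50 gives 325 = 5p, so p = 65 and Q = 115.
The new curves are Qd = 280 - 4p (demand) and Qs = p + 50 (supply).
Setting them equal: 280 - 4p = p + 50 → 230 = 5p, so p = 46 and Q = 96.
Δp = 46 − 65 = -19.00.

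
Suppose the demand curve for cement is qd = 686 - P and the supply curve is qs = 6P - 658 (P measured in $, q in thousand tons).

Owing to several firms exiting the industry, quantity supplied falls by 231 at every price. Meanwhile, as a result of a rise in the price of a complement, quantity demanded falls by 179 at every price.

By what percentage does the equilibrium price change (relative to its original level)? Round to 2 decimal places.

+3.87

Initially, 686 - P = 6P - 658, so 1344 = 7P and P = 192, q = 494.
With the change applied: demand qd = 507 - P, supply qs = 6P - 889.
Setting them equal: 507 - P = 6P - 889 → 1396 = 7P, so P = 1396/7 ≈ 199.4286 and q = 2153/7 ≈ 307.5714.
%ΔP = (199.4286 − 192) / 192 × 100 = +3.87%.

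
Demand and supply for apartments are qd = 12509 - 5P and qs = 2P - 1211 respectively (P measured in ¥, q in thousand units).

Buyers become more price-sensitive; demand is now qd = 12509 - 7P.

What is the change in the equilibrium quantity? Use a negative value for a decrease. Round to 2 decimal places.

-871.11

Solve the original market: 12509 - 5P = 2P - 1211, hence P = 1960 and q = 2709.
The new curves are qd = 12509 - 7P (demand) and qs = 2P - 1211 (supply).
Equate the new curves: 12509 - 7P = 2P - 1211, giving 13720 = 9P, P = 13720/9 ≈ 1524.4444, q = 16541/9 ≈ 1837.8889.
Δq = 1837.8889 − 2709 = -871.11.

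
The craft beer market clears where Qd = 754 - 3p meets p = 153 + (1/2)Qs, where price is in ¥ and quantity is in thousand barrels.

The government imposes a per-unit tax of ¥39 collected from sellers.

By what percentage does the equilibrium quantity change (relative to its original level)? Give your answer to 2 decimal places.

-39.66

Solve the original market: 754 - 3p = 2p - 306, hence p = 212 and Q = 118.
Since sellers keep the price net of the tax, the effective supply curve becomes Qs = 2p - 384.
Setting them equal: 754 - 3p = 2p - 384 → 1138 = 5p, so p = 227.6 and Q = 71.2.
%ΔQ = (71.2 − 118) / 118 × 100 = -39.66%.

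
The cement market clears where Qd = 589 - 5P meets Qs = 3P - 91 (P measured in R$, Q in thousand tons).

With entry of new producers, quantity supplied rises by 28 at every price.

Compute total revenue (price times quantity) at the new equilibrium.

Initially, 589 - 5P = 3P - 91, so 680 = 8P and P = 85, Q = 164.
After the shift, demand is Qd = 589 - 5P and supply is Qs = 3P - 63.
Clearing the new market: 589 - 5P = 3P - 63, so P = 81.5 and Q = 181.5.
New expenditure = 81.5 × 181.5 = 14792.25.

14792.25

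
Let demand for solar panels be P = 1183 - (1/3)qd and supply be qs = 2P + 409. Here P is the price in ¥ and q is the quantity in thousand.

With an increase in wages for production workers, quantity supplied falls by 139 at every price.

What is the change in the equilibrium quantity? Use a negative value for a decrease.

Initially, 3549 - 3P = 2P + 409, so 3140 = 5P and P = 628, q = 1665.
The new curves are qd = 3549 - 3P (demand) and qs = 2P + 270 (supply).
New equilibrium: 3549 - 3P = 2P + 270 ⇒ 3279 = 5P ⇒ P = 655.8, q = 1581.6.
Δq = 1581.6 − 1665 = -83.4.

-83.4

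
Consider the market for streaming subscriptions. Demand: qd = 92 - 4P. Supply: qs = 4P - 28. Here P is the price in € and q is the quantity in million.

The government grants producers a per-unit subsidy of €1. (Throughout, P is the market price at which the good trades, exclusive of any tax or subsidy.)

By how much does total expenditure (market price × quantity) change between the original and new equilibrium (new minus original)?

Before the shock: 92 - 4P = 4P - 28 ⇒ 120 = 8P ⇒ P = 15, q = 32.
Since sellers receive the price plus the subsidy, the effective supply curve becomes qs = 4P - 24.
Setting them equal: 92 - 4P = 4P - 24 → 116 = 8P, so P = 14.5 and q = 34.
Expenditure moves from 15×32 = 480 to 14.5×34 = 493; change = +13.

+13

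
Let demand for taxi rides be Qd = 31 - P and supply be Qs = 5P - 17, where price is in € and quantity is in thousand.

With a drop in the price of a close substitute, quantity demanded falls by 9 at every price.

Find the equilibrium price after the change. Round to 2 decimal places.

Solve the original market: 31 - P = 5P - 17, hence P = 8 and Q = 23.
The new curves are Qd = 22 - P (demand) and Qs = 5P - 17 (supply).
Setting them equal: 22 - P = 5P - 17 → 39 = 6P, so P = 6.5 and Q = 15.5.

6.50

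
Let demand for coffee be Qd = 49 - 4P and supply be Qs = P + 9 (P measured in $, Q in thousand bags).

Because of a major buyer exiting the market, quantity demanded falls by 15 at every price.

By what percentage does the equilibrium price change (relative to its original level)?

-37.5

Initially, 49 - 4P = P + 9, so 40 = 5P and P = 8, Q = 17.
After the shift, demand is Qd = 34 - 4P and supply is Qs = P + 9.
Clearing the new market: 34 - 4P = P + 9, so P = 5 and Q = 14.
%ΔP = (5 − 8) / 8 × 100 = -37.5%.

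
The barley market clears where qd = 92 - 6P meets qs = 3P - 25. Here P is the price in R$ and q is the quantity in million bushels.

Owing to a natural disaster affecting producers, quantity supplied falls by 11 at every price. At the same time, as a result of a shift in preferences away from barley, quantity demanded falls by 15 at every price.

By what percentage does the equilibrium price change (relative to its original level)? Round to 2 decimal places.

-3.42

Initially, 92 - 6P = 3P - 25, so 117 = 9P and P = 13, q = 14.
With the change applied: demand qd = 77 - 6P, supply qs = 3P - 36.
Equate the new curves: 77 - 6P = 3P - 36, giving 113 = 9P, P = 113/9 ≈ 12.5556, q = 5/3 ≈ 1.6667.
%ΔP = (12.5556 − 13) / 13 × 100 = -3.42%.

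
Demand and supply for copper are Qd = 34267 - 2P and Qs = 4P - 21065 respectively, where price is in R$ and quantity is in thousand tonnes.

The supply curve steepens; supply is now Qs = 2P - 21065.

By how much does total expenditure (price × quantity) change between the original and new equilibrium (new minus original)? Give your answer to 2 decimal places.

Original equilibrium: 34267 - 2P = 4P - 21065 gives 55332 = 6P, so P = 9222 and Q = 15823.
With the change applied: demand Qd = 34267 - 2P, supply Qs = 2P - 21065.
Equate the new curves: 34267 - 2P = 2P - 21065, giving 55332 = 4P, P = 13833, Q = 6601.
Expenditure moves from 9222×15823 = 145919706 to 13833×6601 = 91311633; change = -54608073.00.

-54608073.00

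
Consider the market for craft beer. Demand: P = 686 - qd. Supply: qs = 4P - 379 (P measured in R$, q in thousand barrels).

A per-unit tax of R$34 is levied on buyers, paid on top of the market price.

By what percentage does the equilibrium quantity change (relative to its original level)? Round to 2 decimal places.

-5.75

Initially, 686 - P = 4P - 379, so 1065 = 5P and P = 213, q = 473.
Since buyers pay the price plus the tax, the effective demand curve becomes qd = 652 - P.
Setting them equal: 652 - P = 4P - 379 → 1031 = 5P, so P = 206.2 and q = 445.8.
%Δq = (445.8 − 473) / 473 × 100 = -5.75%.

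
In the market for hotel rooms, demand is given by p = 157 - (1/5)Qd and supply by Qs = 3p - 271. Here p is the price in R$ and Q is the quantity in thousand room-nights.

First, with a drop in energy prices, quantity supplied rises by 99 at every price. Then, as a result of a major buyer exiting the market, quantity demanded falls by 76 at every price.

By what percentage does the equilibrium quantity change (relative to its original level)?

+26.7

Before the shock: 785 - 5p = 3p - 271 ⇒ 1056 = 8p ⇒ p = 132, Q = 125.
After the shift, demand is Qd = 709 - 5p and supply is Qs = 3p - 172.
Setting them equal: 709 - 5p = 3p - 172 → 881 = 8p, so p = 110.125 and Q = 158.375.
%ΔQ = (158.375 − 125) / 125 × 100 = +26.7%.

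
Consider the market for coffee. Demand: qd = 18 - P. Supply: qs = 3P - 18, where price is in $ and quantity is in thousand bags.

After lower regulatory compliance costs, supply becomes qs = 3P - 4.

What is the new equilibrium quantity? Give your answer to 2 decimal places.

Before the shock: 18 - P = 3P - 18 ⇒ 36 = 4P ⇒ P = 9, q = 9.
With the change applied: demand qd = 18 - P, supply qs = 3P - 4.
Clearing the new market: 18 - P = 3P - 4, so P = 5.5 and q = 12.5.

12.50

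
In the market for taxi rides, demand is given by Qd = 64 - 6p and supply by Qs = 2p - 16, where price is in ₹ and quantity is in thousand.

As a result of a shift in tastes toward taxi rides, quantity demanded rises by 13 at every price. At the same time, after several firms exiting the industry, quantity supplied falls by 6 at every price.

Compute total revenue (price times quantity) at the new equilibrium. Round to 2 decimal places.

34.03

Initially, 64 - 6p = 2p - 16, so 80 = 8p and p = 10, Q = 4.
After the shift, demand is Qd = 77 - 6p and supply is Qs = 2p - 22.
Equate the new curves: 77 - 6p = 2p - 22, giving 99 = 8p, p = 12.375, Q = 2.75.
New expenditure = 12.375 × 2.75 = 34.03.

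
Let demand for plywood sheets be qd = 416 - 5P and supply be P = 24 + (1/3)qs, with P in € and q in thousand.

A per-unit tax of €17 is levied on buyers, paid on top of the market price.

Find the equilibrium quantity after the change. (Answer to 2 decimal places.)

79.13

Original equilibrium: 416 - 5P = 3P - 72 gives 488 = 8P, so P = 61 and q = 111.
Since buyers pay the price plus the tax, the effective demand curve becomes qd = 331 - 5P.
New equilibrium: 331 - 5P = 3P - 72 ⇒ 403 = 8P ⇒ P = 50.375, q = 79.125.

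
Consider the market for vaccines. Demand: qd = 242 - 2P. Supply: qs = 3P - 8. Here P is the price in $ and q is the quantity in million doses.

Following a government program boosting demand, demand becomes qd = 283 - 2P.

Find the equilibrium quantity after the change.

166.6

Initially, 242 - 2P = 3P - 8, so 250 = 5P and P = 50, q = 142.
The shock moves the curves to qd = 283 - 2P and qs = 3P - 8.
Clearing the new market: 283 - 2P = 3P - 8, so P = 58.2 and q = 166.6.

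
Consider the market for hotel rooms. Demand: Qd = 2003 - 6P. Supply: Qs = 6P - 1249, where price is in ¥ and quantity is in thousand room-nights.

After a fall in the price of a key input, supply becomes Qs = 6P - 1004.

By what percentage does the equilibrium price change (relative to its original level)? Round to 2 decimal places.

-7.53

Solve the original market: 2003 - 6P = 6P - 1249, hence P = 271 and Q = 377.
After the shift, demand is Qd = 2003 - 6P and supply is Qs = 6P - 1004.
Equate the new curves: 2003 - 6P = 6P - 1004, giving 3007 = 12P, P = 3007/12 ≈ 250.5833, Q = 499.5.
%ΔP = (250.5833 − 271) / 271 × 100 = -7.53%.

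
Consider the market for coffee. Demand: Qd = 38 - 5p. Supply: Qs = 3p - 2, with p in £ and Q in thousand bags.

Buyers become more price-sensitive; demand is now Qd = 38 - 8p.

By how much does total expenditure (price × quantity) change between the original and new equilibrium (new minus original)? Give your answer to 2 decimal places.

-32.60

Solve the original market: 38 - 5p = 3p - 2, hence p = 5 and Q = 13.
The new curves are Qd = 38 - 8p (demand) and Qs = 3p - 2 (supply).
New equilibrium: 38 - 8p = 3p - 2 ⇒ 40 = 11p ⇒ p = 40/11 ≈ 3.6364, Q = 98/11 ≈ 8.9091.
Expenditure moves from 5×13 = 65 to 3.6364×8.9091 = 32.3967; change = -32.60.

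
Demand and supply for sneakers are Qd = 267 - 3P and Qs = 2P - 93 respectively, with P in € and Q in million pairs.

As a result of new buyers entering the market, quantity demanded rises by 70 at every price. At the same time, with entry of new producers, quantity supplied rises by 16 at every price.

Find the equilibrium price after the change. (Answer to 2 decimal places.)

Solve the original market: 267 - 3P = 2P - 93, hence P = 72 and Q = 51.
With the change applied: demand Qd = 337 - 3P, supply Qs = 2P - 77.
New equilibrium: 337 - 3P = 2P - 77 ⇒ 414 = 5P ⇒ P = 82.8, Q = 88.6.

82.80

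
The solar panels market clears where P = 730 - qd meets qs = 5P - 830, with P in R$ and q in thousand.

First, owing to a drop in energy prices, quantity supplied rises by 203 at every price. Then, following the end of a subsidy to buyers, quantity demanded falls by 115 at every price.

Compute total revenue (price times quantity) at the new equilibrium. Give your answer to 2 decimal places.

Solve the original market: 730 - P = 5P - 830, hence P = 260 and q = 470.
After the shift, demand is qd = 615 - P and supply is qs = 5P - 627.
Clearing the new market: 615 - P = 5P - 627, so P = 207 and q = 408.
New expenditure = 207 × 408 = 84456.00.

84456.00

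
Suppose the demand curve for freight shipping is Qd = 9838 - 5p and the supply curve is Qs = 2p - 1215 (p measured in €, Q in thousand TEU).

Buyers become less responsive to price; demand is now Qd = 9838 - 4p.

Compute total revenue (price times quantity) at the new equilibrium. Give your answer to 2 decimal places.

Original equilibrium: 9838 - 5p = 2p - 1215 gives 11053 = 7p, so p = 1579 and Q = 1943.
The shock moves the curves to Qd = 9838 - 4p and Qs = 2p - 1215.
Equate the new curves: 9838 - 4p = 2p - 1215, giving 11053 = 6p, p = 11053/6 ≈ 1842.1667, Q = 7408/3 ≈ 2469.3333.
New expenditure = 1842.1667 × 2469.3333 = 4548923.56.

4548923.56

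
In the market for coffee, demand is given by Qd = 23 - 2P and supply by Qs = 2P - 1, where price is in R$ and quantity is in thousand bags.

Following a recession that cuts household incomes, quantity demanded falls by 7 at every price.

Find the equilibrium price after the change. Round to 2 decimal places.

Solve the original market: 23 - 2P = 2P - 1, hence P = 6 and Q = 11.
After the shift, demand is Qd = 16 - 2P and supply is Qs = 2P - 1.
Clearing the new market: 16 - 2P = 2P - 1, so P = 4.25 and Q = 7.5.

4.25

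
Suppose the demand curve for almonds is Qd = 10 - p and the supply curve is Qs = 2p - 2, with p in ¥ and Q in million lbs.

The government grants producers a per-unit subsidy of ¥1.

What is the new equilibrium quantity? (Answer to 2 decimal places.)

6.67

Original equilibrium: 10 - p = 2p - 2 gives 12 = 3p, so p = 4 and Q = 6.
Since sellers receive the price plus the subsidy, the effective supply curve becomes Qs = 2p.
Setting them equal: 10 - p = 2p → 10 = 3p, so p = 10/3 ≈ 3.3333 and Q = 20/3 ≈ 6.6667.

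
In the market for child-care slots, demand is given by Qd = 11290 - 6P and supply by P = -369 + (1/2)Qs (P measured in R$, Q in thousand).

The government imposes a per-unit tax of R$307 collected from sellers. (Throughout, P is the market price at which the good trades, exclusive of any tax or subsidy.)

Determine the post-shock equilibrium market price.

1395.75

Solve the original market: 11290 - 6P = 2P + 738, hence P = 1319 and Q = 3376.
Since sellers keep the price net of the tax, the effective supply curve becomes Qs = 2P + 124.
Setting them equal: 11290 - 6P = 2P + 124 → 11166 = 8P, so P = 1395.75 and Q = 2915.5.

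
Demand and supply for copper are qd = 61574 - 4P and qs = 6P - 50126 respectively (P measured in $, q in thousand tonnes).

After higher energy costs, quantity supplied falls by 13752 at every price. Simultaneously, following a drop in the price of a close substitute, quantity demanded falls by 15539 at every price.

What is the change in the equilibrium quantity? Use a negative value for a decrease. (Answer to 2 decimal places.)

Before the shock: 61574 - 4P = 6P - 50126 ⇒ 111700 = 10P ⇒ P = 11170, q = 16894.
After the shift, demand is qd = 46035 - 4P and supply is qs = 6P - 63878.
New equilibrium: 46035 - 4P = 6P - 63878 ⇒ 109913 = 10P ⇒ P = 10991.3, q = 2069.8.
Δq = 2069.8 − 16894 = -14824.20.

-14824.20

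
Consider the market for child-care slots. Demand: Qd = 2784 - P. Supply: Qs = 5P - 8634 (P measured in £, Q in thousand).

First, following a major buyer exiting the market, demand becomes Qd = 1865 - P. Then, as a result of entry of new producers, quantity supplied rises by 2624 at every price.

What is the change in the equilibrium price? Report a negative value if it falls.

Initially, 2784 - P = 5P - 8634, so 11418 = 6P and P = 1903, Q = 881.
The new curves are Qd = 1865 - P (demand) and Qs = 5P - 6010 (supply).
Equate the new curves: 1865 - P = 5P - 6010, giving 7875 = 6P, P = 1312.5, Q = 552.5.
ΔP = 1312.5 − 1903 = -590.5.

-590.5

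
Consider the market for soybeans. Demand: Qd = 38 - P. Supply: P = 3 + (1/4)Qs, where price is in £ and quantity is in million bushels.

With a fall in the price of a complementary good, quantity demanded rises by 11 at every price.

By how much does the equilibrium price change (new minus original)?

Before the shock: 38 - P = 4P - 12 ⇒ 50 = 5P ⇒ P = 10, Q = 28.
With the change applied: demand Qd = 49 - P, supply Qs = 4P - 12.
Equate the new curves: 49 - P = 4P - 12, giving 61 = 5P, P = 12.2, Q = 36.8.
ΔP = 12.2 − 10 = +2.2.

+2.2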